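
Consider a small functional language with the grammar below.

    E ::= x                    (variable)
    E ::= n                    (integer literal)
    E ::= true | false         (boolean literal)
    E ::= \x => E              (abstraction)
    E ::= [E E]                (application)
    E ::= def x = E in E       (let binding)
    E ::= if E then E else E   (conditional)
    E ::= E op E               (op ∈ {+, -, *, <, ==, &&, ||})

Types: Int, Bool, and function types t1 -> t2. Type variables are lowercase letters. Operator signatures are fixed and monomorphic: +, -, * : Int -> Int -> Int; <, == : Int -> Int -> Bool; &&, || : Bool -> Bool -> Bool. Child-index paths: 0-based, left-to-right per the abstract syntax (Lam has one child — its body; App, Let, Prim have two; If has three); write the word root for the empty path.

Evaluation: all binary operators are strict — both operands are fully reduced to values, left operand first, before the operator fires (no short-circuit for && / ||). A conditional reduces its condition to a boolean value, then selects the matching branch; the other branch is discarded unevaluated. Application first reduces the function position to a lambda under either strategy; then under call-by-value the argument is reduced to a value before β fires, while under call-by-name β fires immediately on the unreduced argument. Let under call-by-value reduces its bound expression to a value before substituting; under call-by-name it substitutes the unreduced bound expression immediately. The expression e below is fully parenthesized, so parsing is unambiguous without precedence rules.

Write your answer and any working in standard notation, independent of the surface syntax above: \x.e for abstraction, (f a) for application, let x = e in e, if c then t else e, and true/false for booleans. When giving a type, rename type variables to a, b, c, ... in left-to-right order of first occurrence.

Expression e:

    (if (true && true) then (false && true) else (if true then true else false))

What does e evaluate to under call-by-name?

Derivation:
step 0: (if (true && true) then (false && true) else (if true then true else false))
step 1: [delta@0] (if true then (false && true) else (if true then true else false))
step 2: [if@root] (false && true)
step 3: [delta@root] false

Answer: false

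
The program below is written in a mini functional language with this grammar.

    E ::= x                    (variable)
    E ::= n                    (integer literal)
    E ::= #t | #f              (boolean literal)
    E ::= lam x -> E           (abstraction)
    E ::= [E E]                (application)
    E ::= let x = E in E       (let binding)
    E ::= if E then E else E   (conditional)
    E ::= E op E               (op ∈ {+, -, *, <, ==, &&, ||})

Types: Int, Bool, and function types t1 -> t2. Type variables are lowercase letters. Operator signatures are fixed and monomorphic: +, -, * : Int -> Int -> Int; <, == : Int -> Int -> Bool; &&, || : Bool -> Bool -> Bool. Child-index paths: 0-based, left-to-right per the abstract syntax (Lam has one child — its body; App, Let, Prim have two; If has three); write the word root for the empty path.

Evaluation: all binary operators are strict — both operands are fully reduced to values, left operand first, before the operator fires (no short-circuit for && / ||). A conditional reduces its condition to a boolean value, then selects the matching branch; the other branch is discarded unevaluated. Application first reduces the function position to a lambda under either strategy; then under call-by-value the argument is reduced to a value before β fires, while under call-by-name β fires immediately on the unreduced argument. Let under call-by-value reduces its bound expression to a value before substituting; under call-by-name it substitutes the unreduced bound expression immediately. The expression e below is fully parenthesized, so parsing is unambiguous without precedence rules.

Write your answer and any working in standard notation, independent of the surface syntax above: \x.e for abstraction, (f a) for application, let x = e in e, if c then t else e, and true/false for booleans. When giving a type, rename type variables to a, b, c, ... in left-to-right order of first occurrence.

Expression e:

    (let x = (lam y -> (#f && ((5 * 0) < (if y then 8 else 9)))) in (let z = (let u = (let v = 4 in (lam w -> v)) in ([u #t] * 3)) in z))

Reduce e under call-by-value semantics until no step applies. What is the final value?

Answer: 12

Derivation:
step 0: (let x = (\y.(false && ((5 * 0) < (if y then 8 else 9)))) in (let z = (let u = (let v = 4 in (\w.v)) in ((u true) * 3)) in z))
step 1: [let@root] (let z = (let u = (let v = 4 in (\w.v)) in ((u true) * 3)) in z)
step 2: [let@0.0] (let z = (let u = (\w.4) in ((u true) * 3)) in z)
step 3: [let@0] (let z = (((\w.4) true) * 3) in z)
step 4: [beta@0.0] (let z = (4 * 3) in z)
step 5: [delta@0] (let z = 12 in z)
step 6: [let@root] 12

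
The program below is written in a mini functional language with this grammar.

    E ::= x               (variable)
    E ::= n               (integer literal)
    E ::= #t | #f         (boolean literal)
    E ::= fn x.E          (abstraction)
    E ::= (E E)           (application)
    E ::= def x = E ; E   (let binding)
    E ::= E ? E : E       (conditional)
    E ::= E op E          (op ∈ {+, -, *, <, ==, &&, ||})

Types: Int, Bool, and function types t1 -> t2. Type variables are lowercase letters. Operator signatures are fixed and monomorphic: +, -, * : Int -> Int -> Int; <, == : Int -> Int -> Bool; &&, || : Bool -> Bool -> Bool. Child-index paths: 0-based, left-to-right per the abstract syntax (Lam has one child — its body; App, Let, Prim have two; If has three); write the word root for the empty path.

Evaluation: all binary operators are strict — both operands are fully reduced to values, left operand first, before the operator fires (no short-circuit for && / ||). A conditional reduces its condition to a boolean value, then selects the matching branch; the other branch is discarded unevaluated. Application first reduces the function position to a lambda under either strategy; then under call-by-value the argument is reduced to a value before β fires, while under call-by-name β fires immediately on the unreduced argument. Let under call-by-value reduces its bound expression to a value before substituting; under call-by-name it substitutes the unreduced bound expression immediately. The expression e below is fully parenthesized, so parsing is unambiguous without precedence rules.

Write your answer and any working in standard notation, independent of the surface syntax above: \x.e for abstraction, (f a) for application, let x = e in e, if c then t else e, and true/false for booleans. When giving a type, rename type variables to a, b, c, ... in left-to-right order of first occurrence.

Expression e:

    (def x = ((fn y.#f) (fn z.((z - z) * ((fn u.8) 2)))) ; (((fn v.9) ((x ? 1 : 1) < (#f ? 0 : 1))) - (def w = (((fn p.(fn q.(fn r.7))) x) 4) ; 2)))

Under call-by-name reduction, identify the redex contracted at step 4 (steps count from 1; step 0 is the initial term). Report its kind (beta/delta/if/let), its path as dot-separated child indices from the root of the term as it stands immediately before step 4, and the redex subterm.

Working:
step 0: (let x = ((\y.false) (\z.((z - z) * ((\u.8) 2)))) in (((\v.9) ((if x then 1 else 1) < (if false then 0 else 1))) - (let w = (((\p.(\q.(\r.7))) x) 4) in 2)))
step 1: [let@root] (((\v.9) ((if ((\y.false) (\z.((z - z) * ((\u.8) 2)))) then 1 else 1) < (if false then 0 else 1))) - (let w = (((\p.(\q.(\r.7))) ((\y.false) (\z.((z - z) * ((\u.8) 2))))) 4) in 2))
step 2: [beta@0] (9 - (let w = (((\p.(\q.(\r.7))) ((\y.false) (\z.((z - z) * ((\u.8) 2))))) 4) in 2))
step 3: [let@1] (9 - 2)
step 4: [delta@root] 7

Answer: delta at root : (9 - 2)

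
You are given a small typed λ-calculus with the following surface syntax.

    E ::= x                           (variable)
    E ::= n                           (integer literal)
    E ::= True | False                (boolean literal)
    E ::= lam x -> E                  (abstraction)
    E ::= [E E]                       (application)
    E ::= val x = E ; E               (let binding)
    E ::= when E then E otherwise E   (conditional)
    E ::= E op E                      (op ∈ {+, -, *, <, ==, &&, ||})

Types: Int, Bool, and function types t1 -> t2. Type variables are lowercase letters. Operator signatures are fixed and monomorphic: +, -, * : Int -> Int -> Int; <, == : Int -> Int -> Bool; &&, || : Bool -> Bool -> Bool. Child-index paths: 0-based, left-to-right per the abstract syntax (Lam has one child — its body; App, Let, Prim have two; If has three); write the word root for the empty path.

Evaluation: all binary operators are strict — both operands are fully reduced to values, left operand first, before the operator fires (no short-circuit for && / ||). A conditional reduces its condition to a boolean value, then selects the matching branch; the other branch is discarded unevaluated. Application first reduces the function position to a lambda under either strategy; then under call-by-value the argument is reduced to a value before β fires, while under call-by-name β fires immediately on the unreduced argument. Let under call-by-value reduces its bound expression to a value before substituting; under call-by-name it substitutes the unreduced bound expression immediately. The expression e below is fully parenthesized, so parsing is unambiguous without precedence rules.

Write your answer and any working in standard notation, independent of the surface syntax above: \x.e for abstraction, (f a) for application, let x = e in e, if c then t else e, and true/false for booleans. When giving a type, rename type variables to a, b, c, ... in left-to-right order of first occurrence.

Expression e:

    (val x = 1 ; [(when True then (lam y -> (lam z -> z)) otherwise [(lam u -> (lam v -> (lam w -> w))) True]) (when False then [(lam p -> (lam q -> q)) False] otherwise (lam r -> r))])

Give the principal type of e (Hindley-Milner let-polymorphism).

Derivation:
let x : Int
  unify Bool ~ Bool
z : b
\z._ : b -> b
\y._ : a -> b -> b
w : e
\w._ : e -> e
\v._ : d -> e -> e
\u._ : c -> d -> e -> e
  unify c -> d -> e -> e ~ Bool -> f
  unify c ~ Bool
  unify d -> e -> e ~ f
_ _ : d -> e -> e
  unify a -> b -> b ~ d -> e -> e
  unify a ~ d
  unify b -> b ~ e -> e
  unify b ~ e
  unify e ~ e
  unify Bool ~ Bool
q : h
\q._ : h -> h
\p._ : g -> h -> h
  unify g -> h -> h ~ Bool -> i
  unify g ~ Bool
  unify h -> h ~ i
_ _ : h -> h
r : j
\r._ : j -> j
  unify h -> h ~ j -> j
  unify h ~ j
  unify j ~ j
  unify d -> e -> e ~ (j -> j) -> k
  unify d ~ j -> j
  unify e -> e ~ k
_ _ : e -> e

Answer: a -> a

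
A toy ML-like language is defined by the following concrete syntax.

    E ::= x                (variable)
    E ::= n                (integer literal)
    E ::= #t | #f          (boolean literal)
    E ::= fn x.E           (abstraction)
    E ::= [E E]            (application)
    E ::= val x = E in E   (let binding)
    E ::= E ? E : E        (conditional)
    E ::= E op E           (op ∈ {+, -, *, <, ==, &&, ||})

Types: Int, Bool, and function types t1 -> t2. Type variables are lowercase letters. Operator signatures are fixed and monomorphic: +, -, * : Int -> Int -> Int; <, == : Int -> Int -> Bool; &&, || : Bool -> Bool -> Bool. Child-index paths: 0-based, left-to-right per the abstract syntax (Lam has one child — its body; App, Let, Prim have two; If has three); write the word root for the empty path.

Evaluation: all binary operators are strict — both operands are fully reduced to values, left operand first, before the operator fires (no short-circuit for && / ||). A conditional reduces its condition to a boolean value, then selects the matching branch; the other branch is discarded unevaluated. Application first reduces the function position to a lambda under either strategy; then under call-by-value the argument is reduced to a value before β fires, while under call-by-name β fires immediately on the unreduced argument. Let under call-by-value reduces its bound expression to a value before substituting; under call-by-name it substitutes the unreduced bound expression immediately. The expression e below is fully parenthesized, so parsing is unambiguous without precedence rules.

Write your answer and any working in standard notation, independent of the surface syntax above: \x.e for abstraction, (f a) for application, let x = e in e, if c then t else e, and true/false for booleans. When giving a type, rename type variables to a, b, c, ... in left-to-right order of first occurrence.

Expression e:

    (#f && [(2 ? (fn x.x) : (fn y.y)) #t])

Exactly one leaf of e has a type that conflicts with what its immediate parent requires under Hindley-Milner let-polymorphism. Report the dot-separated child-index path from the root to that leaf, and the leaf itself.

Answer: 1.0.0 : 2

Working:
  unify Bool ~ Bool
  unify Int ~ Bool
  FAIL: mismatch Int ~ Bool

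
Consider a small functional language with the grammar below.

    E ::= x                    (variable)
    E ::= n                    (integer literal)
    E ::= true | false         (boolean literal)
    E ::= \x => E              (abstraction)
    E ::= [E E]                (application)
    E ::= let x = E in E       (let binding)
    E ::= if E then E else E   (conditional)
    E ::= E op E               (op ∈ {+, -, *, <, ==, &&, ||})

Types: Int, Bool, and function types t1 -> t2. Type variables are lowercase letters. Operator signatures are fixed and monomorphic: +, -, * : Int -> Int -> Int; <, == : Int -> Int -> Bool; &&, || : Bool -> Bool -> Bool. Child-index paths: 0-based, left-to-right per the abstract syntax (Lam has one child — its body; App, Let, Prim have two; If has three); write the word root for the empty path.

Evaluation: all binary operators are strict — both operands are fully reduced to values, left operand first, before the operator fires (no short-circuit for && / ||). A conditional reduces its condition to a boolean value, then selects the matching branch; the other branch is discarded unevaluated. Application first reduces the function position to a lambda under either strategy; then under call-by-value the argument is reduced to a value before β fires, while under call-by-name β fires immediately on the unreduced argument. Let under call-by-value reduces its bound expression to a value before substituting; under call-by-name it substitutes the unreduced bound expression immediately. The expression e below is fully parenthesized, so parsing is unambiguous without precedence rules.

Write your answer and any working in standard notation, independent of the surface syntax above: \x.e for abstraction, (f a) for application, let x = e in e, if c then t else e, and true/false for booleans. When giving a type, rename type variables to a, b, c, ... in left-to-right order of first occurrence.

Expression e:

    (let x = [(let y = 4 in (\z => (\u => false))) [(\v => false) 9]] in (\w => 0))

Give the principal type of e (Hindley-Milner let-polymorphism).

Trace:
let y : Int
\u._ : b -> Bool
\z._ : a -> b -> Bool
\v._ : c -> Bool
  unify c -> Bool ~ Int -> d
  unify c ~ Int
  unify Bool ~ d
_ _ : Bool
  unify a -> b -> Bool ~ Bool -> e
  unify a ~ Bool
  unify b -> Bool ~ e
_ _ : b -> Bool
let x : forall. b -> Bool
\w._ : f -> Int

Answer: a -> Int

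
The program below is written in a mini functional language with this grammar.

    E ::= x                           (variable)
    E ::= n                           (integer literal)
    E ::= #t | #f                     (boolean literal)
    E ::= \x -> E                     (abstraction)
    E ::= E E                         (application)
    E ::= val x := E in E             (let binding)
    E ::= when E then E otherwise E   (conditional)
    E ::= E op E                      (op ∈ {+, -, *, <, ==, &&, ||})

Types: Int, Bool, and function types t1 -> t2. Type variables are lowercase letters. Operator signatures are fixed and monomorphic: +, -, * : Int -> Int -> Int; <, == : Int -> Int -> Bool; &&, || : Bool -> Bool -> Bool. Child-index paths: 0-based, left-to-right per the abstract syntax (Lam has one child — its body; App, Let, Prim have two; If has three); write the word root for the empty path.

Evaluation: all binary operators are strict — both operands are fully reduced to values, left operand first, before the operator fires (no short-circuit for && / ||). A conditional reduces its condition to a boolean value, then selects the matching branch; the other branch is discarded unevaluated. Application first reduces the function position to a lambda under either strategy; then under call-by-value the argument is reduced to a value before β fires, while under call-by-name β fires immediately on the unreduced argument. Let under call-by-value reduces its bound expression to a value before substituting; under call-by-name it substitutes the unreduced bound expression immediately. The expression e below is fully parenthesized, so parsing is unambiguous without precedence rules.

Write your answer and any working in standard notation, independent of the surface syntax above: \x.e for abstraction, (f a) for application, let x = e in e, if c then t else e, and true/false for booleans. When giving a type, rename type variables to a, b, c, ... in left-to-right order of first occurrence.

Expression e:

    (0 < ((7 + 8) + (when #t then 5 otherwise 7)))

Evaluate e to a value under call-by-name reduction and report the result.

Answer: true

Derivation:
step 0: (0 < ((7 + 8) + (if true then 5 else 7)))
step 1: [delta@1.0] (0 < (15 + (if true then 5 else 7)))
step 2: [if@1.1] (0 < (15 + 5))
step 3: [delta@1] (0 < 20)
step 4: [delta@root] true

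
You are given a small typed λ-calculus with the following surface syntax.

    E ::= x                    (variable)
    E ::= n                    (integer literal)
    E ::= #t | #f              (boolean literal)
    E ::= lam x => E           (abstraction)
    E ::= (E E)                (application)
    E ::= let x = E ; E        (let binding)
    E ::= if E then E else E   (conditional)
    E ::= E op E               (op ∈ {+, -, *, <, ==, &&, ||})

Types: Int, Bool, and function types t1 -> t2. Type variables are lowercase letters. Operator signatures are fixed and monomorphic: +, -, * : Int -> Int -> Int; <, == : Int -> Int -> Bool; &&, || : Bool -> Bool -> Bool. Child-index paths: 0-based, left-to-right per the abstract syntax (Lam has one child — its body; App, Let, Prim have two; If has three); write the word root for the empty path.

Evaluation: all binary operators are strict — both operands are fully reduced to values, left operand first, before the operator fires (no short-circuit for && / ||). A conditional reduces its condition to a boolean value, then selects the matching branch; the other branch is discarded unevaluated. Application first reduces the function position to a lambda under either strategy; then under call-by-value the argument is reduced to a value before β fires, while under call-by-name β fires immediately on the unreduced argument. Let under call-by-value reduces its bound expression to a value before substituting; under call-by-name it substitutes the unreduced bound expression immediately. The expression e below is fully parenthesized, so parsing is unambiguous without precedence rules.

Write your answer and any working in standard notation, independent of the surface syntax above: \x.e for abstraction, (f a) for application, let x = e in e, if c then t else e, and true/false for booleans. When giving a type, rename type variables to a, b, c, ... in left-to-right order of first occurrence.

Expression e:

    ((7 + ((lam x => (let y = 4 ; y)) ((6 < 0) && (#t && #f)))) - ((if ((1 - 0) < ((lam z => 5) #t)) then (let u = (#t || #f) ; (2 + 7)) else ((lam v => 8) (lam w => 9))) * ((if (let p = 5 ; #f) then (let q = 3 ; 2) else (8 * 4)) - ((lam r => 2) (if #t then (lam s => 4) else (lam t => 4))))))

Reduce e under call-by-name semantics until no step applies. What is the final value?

Trace:
step 0: ((7 + ((\x.(let y = 4 in y)) ((6 < 0) && (true && false)))) - ((if ((1 - 0) < ((\z.5) true)) then (let u = (true || false) in (2 + 7)) else ((\v.8) (\w.9))) * ((if (let p = 5 in false) then (let q = 3 in 2) else (8 * 4)) - ((\r.2) (if true then (\s.4) else (\t.4))))))
step 1: [beta@0.1] ((7 + (let y = 4 in y)) - ((if ((1 - 0) < ((\z.5) true)) then (let u = (true || false) in (2 + 7)) else ((\v.8) (\w.9))) * ((if (let p = 5 in false) then (let q = 3 in 2) else (8 * 4)) - ((\r.2) (if true then (\s.4) else (\t.4))))))
step 2: [let@0.1] ((7 + 4) - ((if ((1 - 0) < ((\z.5) true)) then (let u = (true || false) in (2 + 7)) else ((\v.8) (\w.9))) * ((if (let p = 5 in false) then (let q = 3 in 2) else (8 * 4)) - ((\r.2) (if true then (\s.4) else (\t.4))))))
step 3: [delta@0] (11 - ((if ((1 - 0) < ((\z.5) true)) then (let u = (true || false) in (2 + 7)) else ((\v.8) (\w.9))) * ((if (let p = 5 in false) then (let q = 3 in 2) else (8 * 4)) - ((\r.2) (if true then (\s.4) else (\t.4))))))
step 4: [delta@1.0.0.0] (11 - ((if (1 < ((\z.5) true)) then (let u = (true || false) in (2 + 7)) else ((\v.8) (\w.9))) * ((if (let p = 5 in false) then (let q = 3 in 2) else (8 * 4)) - ((\r.2) (if true then (\s.4) else (\t.4))))))
step 5: [beta@1.0.0.1] (11 - ((if (1 < 5) then (let u = (true || false) in (2 + 7)) else ((\v.8) (\w.9))) * ((if (let p = 5 in false) then (let q = 3 in 2) else (8 * 4)) - ((\r.2) (if true then (\s.4) else (\t.4))))))
step 6: [delta@1.0.0] (11 - ((if true then (let u = (true || false) in (2 + 7)) else ((\v.8) (\w.9))) * ((if (let p = 5 in false) then (let q = 3 in 2) else (8 * 4)) - ((\r.2) (if true then (\s.4) else (\t.4))))))
step 7: [if@1.0] (11 - ((let u = (true || false) in (2 + 7)) * ((if (let p = 5 in false) then (let q = 3 in 2) else (8 * 4)) - ((\r.2) (if true then (\s.4) else (\t.4))))))
step 8: [let@1.0] (11 - ((2 + 7) * ((if (let p = 5 in false) then (let q = 3 in 2) else (8 * 4)) - ((\r.2) (if true then (\s.4) else (\t.4))))))
step 9: [delta@1.0] (11 - (9 * ((if (let p = 5 in false) then (let q = 3 in 2) else (8 * 4)) - ((\r.2) (if true then (\s.4) else (\t.4))))))
step 10: [let@1.1.0.0] (11 - (9 * ((if false then (let q = 3 in 2) else (8 * 4)) - ((\r.2) (if true then (\s.4) else (\t.4))))))
step 11: [if@1.1.0] (11 - (9 * ((8 * 4) - ((\r.2) (if true then (\s.4) else (\t.4))))))
step 12: [delta@1.1.0] (11 - (9 * (32 - ((\r.2) (if true then (\s.4) else (\t.4))))))
step 13: [beta@1.1.1] (11 - (9 * (32 - 2)))
step 14: [delta@1.1] (11 - (9 * 30))
step 15: [delta@1] (11 - 270)
step 16: [delta@root] -259

Answer: -259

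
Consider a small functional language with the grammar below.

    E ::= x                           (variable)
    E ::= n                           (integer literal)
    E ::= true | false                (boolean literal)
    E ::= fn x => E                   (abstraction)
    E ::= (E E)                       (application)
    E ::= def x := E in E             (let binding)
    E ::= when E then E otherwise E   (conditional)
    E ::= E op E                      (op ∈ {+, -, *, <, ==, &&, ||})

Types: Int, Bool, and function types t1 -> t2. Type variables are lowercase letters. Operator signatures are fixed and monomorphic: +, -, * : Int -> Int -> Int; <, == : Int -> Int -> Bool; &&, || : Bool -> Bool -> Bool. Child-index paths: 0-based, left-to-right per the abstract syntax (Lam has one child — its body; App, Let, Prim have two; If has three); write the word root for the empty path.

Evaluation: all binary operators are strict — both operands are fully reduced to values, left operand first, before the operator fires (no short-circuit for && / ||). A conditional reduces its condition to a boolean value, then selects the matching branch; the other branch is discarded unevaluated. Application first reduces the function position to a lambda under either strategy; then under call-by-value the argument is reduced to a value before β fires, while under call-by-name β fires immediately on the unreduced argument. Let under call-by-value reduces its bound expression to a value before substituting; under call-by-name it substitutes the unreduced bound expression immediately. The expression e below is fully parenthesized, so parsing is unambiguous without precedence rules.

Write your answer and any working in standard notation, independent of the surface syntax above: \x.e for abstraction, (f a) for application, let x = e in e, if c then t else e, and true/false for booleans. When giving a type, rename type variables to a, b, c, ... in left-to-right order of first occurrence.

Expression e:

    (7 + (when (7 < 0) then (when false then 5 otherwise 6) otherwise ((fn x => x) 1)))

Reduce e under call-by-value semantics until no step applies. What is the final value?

Answer: 8

Trace:
step 0: (7 + (if (7 < 0) then (if false then 5 else 6) else ((\x.x) 1)))
step 1: [delta@1.0] (7 + (if false then (if false then 5 else 6) else ((\x.x) 1)))
step 2: [if@1] (7 + ((\x.x) 1))
step 3: [beta@1] (7 + 1)
step 4: [delta@root] 8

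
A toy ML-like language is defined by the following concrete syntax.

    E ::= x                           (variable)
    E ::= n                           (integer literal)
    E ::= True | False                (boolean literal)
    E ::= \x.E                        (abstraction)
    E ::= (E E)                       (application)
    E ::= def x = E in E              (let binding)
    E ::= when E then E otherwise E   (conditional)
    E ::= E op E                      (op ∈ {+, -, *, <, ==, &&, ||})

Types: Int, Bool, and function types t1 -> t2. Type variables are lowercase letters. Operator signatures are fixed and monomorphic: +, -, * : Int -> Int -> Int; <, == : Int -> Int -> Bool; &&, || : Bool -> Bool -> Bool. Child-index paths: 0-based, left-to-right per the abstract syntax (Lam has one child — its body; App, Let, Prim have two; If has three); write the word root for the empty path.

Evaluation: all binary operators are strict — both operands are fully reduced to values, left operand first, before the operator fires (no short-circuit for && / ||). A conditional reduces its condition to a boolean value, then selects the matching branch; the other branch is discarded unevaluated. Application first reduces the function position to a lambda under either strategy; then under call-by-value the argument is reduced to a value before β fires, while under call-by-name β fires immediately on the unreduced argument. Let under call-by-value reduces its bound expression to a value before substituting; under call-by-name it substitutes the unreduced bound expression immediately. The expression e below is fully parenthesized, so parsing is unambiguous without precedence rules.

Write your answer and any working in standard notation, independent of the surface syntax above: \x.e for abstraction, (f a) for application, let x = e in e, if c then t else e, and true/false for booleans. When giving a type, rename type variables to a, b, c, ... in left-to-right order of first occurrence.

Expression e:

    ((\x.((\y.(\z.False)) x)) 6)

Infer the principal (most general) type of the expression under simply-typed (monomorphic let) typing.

Answer: a -> Bool

Trace:
\z._ : c -> Bool
\y._ : b -> c -> Bool
x : a
  unify b -> c -> Bool ~ a -> d
  unify b ~ a
  unify c -> Bool ~ d
_ _ : c -> Bool
\x._ : a -> c -> Bool
  unify a -> c -> Bool ~ Int -> e
  unify a ~ Int
  unify c -> Bool ~ e
_ _ : c -> Bool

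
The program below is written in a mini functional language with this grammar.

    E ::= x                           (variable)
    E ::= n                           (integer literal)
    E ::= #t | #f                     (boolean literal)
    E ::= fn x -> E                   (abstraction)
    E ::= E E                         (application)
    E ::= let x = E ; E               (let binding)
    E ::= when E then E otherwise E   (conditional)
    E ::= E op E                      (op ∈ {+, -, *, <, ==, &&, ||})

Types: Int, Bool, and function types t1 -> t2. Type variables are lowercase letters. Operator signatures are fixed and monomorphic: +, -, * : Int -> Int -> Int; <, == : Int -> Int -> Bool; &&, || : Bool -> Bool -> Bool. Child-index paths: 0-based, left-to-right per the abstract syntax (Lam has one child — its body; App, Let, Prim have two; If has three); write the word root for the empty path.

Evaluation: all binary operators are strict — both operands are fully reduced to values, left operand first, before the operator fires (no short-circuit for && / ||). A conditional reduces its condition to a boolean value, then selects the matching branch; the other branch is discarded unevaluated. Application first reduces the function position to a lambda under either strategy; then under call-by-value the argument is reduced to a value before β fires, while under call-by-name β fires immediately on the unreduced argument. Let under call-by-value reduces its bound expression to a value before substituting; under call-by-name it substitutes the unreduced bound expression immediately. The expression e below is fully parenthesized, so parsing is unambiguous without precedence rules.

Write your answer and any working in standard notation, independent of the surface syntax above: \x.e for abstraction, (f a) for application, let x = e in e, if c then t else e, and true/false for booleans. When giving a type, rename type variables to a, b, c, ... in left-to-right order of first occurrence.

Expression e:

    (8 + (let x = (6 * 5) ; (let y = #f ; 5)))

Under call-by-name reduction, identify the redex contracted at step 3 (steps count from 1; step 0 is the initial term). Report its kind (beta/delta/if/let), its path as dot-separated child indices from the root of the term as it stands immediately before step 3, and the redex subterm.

Trace:
step 0: (8 + (let x = (6 * 5) in (let y = false in 5)))
step 1: [let@1] (8 + (let y = false in 5))
step 2: [let@1] (8 + 5)
step 3: [delta@root] 13

Answer: delta at root : (8 + 5)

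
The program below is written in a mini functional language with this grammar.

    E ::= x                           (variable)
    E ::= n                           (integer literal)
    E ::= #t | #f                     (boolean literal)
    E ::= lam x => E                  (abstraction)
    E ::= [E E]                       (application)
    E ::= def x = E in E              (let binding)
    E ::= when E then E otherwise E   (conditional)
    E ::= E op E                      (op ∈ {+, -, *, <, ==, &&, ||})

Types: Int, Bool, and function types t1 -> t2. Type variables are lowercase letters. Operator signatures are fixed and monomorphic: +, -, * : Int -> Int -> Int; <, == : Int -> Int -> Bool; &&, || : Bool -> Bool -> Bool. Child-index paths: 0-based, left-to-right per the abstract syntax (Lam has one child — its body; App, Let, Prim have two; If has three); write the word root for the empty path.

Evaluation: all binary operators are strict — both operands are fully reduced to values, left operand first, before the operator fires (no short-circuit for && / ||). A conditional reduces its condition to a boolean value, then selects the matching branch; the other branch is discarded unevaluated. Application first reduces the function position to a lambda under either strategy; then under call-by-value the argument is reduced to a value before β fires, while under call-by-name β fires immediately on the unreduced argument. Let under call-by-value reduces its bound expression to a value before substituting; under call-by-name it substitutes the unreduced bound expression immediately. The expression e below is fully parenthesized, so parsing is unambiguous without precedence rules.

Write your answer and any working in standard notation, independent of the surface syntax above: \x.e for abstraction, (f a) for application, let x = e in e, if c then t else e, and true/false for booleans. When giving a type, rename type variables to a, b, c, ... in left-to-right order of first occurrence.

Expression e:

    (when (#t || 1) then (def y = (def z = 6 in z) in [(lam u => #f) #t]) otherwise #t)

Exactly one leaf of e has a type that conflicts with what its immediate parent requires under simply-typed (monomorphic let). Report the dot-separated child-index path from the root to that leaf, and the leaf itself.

Working:
  unify Bool ~ Bool
  unify Int ~ Bool
  FAIL: mismatch Int ~ Bool

Answer: 0.1 : 1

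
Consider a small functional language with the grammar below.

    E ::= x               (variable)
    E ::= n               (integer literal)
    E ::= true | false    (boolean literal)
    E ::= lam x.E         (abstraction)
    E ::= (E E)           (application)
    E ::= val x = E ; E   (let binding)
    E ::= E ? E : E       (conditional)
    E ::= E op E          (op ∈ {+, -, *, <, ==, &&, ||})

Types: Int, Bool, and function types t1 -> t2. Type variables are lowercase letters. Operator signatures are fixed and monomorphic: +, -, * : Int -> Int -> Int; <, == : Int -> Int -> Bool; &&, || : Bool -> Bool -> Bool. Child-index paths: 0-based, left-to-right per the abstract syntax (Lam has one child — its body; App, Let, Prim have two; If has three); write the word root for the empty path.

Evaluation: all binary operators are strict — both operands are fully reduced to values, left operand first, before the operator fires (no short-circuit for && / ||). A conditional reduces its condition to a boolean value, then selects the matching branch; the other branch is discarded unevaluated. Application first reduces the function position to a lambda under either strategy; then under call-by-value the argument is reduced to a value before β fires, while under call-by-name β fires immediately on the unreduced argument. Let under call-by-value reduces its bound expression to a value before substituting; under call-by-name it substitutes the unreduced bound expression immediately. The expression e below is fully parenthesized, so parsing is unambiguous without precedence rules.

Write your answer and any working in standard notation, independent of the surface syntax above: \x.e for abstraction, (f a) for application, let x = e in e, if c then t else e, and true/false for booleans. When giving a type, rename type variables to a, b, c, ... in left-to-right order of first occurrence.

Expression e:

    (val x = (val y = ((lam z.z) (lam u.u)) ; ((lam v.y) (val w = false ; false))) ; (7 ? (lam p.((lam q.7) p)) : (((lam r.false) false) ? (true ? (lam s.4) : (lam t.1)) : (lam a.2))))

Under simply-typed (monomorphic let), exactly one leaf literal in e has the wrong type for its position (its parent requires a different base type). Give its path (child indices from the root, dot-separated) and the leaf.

Answer: 1.0 : 7

Working:
z : a
\z._ : a -> a
u : b
\u._ : b -> b
  unify a -> a ~ (b -> b) -> c
  unify a ~ b -> b
  unify b -> b ~ c
_ _ : b -> b
let y : b -> b
y : b -> b
\v._ : d -> b -> b
let w : Bool
  unify d -> b -> b ~ Bool -> e
  unify d ~ Bool
  unify b -> b ~ e
_ _ : b -> b
let x : b -> b
  unify Int ~ Bool
  FAIL: mismatch Int ~ Bool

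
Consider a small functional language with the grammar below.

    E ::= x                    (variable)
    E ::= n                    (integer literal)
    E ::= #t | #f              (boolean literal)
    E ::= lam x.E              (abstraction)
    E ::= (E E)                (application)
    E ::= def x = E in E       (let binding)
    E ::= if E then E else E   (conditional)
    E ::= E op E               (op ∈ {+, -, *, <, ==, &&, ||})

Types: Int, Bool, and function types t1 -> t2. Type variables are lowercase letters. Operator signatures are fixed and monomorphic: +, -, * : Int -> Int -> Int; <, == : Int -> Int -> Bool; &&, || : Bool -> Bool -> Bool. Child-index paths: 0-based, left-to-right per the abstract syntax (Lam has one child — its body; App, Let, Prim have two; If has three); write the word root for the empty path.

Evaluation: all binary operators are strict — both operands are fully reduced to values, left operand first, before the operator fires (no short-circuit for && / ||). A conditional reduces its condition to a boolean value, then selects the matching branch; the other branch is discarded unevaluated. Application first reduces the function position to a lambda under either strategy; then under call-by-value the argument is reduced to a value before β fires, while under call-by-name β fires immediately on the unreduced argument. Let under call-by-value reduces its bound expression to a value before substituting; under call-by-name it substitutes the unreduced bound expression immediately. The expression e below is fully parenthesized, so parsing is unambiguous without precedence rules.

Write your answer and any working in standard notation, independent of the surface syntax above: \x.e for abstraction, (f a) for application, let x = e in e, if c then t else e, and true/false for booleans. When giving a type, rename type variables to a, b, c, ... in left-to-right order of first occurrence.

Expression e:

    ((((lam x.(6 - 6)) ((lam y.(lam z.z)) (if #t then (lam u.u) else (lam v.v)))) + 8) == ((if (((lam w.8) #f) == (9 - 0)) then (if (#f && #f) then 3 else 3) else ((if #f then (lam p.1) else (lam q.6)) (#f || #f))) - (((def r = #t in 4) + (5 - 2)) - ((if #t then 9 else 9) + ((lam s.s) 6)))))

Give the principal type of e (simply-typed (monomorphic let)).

Answer: Bool

Trace:
  unify Int ~ Int
  unify Int ~ Int
\x._ : a -> Int
z : c
\z._ : c -> c
\y._ : b -> c -> c
  unify Bool ~ Bool
u : d
\u._ : d -> d
v : e
\v._ : e -> e
  unify d -> d ~ e -> e
  unify d ~ e
  unify e ~ e
  unify b -> c -> c ~ (e -> e) -> f
  unify b ~ e -> e
  unify c -> c ~ f
_ _ : c -> c
  unify a -> Int ~ (c -> c) -> g
  unify a ~ c -> c
  unify Int ~ g
_ _ : Int
  unify Int ~ Int
  unify Int ~ Int
  unify Int ~ Int
\w._ : h -> Int
  unify h -> Int ~ Bool -> i
  unify h ~ Bool
  unify Int ~ i
_ _ : Int
  unify Int ~ Int
  unify Int ~ Int
  unify Int ~ Int
  unify Int ~ Int
  unify Bool ~ Bool
  unify Bool ~ Bool
  unify Bool ~ Bool
  unify Bool ~ Bool
  unify Int ~ Int
  unify Bool ~ Bool
\p._ : j -> Int
\q._ : k -> Int
  unify j -> Int ~ k -> Int
  unify j ~ k
  unify Int ~ Int
  unify Bool ~ Bool
  unify Bool ~ Bool
  unify k -> Int ~ Bool -> l
  unify k ~ Bool
  unify Int ~ l
_ _ : Int
  unify Int ~ Int
  unify Int ~ Int
let r : Bool
  unify Int ~ Int
  unify Int ~ Int
  unify Int ~ Int
  unify Int ~ Int
  unify Int ~ Int
  unify Bool ~ Bool
  unify Int ~ Int
  unify Int ~ Int
s : m
\s._ : m -> m
  unify m -> m ~ Int -> n
  unify m ~ Int
  unify Int ~ n
_ _ : Int
  unify Int ~ Int
  unify Int ~ Int
  unify Int ~ Int
  unify Int ~ Int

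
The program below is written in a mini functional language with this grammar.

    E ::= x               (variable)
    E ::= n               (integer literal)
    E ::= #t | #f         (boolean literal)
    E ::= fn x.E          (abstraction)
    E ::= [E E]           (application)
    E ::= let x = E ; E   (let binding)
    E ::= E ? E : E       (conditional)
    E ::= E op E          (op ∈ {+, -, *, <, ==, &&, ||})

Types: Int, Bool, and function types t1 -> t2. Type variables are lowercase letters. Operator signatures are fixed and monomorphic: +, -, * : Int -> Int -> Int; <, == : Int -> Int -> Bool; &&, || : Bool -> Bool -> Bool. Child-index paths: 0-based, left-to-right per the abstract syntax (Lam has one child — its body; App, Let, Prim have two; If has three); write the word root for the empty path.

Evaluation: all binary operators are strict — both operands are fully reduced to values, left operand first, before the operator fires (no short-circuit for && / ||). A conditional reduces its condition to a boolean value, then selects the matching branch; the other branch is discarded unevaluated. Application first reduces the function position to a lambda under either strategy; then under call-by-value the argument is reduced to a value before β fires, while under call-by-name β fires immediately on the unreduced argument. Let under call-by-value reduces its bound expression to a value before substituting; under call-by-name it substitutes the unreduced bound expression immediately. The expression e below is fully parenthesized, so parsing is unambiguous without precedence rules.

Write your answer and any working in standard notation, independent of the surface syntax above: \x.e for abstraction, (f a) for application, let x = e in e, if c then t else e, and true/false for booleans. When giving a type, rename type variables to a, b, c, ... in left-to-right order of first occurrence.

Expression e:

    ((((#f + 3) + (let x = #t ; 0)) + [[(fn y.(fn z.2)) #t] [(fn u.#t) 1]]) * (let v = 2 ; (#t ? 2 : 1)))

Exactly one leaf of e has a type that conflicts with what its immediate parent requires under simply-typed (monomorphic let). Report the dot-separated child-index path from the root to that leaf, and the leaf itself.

Answer: 0.0.0.0 : false

Working:
  unify Bool ~ Int
  FAIL: mismatch Bool ~ Int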